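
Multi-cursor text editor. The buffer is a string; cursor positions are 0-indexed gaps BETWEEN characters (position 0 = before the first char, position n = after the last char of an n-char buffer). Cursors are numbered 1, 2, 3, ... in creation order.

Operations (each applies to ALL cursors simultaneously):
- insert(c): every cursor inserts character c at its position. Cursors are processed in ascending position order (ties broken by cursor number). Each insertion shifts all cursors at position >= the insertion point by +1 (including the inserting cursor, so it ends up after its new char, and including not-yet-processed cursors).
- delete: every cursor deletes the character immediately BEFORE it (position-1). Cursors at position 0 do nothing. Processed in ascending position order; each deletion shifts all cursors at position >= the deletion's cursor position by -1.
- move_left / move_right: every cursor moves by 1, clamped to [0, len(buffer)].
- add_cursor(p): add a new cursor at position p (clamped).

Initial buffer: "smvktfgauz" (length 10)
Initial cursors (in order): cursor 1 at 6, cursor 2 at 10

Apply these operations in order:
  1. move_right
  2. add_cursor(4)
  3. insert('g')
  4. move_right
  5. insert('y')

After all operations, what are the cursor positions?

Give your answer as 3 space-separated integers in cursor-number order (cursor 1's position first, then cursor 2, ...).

After op 1 (move_right): buffer="smvktfgauz" (len 10), cursors c1@7 c2@10, authorship ..........
After op 2 (add_cursor(4)): buffer="smvktfgauz" (len 10), cursors c3@4 c1@7 c2@10, authorship ..........
After op 3 (insert('g')): buffer="smvkgtfggauzg" (len 13), cursors c3@5 c1@9 c2@13, authorship ....3...1...2
After op 4 (move_right): buffer="smvkgtfggauzg" (len 13), cursors c3@6 c1@10 c2@13, authorship ....3...1...2
After op 5 (insert('y')): buffer="smvkgtyfggayuzgy" (len 16), cursors c3@7 c1@12 c2@16, authorship ....3.3..1.1..22

Answer: 12 16 7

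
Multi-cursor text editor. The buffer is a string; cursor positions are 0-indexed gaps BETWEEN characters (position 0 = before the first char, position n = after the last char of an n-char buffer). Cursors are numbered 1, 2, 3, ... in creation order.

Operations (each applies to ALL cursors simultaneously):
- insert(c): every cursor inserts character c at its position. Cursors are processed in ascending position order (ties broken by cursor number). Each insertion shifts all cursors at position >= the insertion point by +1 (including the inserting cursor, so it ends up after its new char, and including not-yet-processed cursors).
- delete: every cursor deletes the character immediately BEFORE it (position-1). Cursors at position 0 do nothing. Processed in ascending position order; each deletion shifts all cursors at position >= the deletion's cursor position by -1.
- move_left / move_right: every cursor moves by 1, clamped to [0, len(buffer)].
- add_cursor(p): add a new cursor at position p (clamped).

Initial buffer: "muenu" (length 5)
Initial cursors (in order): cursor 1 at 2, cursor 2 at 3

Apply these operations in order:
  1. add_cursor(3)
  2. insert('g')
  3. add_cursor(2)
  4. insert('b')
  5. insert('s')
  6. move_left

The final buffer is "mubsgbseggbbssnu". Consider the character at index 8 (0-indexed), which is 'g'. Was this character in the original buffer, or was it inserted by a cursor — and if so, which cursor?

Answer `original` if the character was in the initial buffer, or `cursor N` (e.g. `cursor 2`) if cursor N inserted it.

After op 1 (add_cursor(3)): buffer="muenu" (len 5), cursors c1@2 c2@3 c3@3, authorship .....
After op 2 (insert('g')): buffer="mugeggnu" (len 8), cursors c1@3 c2@6 c3@6, authorship ..1.23..
After op 3 (add_cursor(2)): buffer="mugeggnu" (len 8), cursors c4@2 c1@3 c2@6 c3@6, authorship ..1.23..
After op 4 (insert('b')): buffer="mubgbeggbbnu" (len 12), cursors c4@3 c1@5 c2@10 c3@10, authorship ..411.2323..
After op 5 (insert('s')): buffer="mubsgbseggbbssnu" (len 16), cursors c4@4 c1@7 c2@14 c3@14, authorship ..44111.232323..
After op 6 (move_left): buffer="mubsgbseggbbssnu" (len 16), cursors c4@3 c1@6 c2@13 c3@13, authorship ..44111.232323..
Authorship (.=original, N=cursor N): . . 4 4 1 1 1 . 2 3 2 3 2 3 . .
Index 8: author = 2

Answer: cursor 2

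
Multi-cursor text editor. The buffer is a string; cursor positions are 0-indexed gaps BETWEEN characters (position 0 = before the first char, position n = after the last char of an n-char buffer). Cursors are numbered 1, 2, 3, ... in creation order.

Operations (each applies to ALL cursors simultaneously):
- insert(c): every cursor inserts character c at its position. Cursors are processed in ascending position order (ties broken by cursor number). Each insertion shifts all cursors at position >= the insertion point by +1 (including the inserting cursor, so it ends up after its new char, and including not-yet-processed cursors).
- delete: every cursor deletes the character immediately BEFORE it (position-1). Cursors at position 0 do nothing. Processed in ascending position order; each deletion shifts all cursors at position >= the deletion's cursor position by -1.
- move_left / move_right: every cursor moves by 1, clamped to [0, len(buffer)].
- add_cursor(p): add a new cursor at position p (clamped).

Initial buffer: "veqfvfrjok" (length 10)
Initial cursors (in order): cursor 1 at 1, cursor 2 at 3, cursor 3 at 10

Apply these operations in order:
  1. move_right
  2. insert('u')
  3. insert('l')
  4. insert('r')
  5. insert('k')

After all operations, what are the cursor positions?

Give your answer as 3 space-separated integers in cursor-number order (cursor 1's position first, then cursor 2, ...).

After op 1 (move_right): buffer="veqfvfrjok" (len 10), cursors c1@2 c2@4 c3@10, authorship ..........
After op 2 (insert('u')): buffer="veuqfuvfrjoku" (len 13), cursors c1@3 c2@6 c3@13, authorship ..1..2......3
After op 3 (insert('l')): buffer="veulqfulvfrjokul" (len 16), cursors c1@4 c2@8 c3@16, authorship ..11..22......33
After op 4 (insert('r')): buffer="veulrqfulrvfrjokulr" (len 19), cursors c1@5 c2@10 c3@19, authorship ..111..222......333
After op 5 (insert('k')): buffer="veulrkqfulrkvfrjokulrk" (len 22), cursors c1@6 c2@12 c3@22, authorship ..1111..2222......3333

Answer: 6 12 22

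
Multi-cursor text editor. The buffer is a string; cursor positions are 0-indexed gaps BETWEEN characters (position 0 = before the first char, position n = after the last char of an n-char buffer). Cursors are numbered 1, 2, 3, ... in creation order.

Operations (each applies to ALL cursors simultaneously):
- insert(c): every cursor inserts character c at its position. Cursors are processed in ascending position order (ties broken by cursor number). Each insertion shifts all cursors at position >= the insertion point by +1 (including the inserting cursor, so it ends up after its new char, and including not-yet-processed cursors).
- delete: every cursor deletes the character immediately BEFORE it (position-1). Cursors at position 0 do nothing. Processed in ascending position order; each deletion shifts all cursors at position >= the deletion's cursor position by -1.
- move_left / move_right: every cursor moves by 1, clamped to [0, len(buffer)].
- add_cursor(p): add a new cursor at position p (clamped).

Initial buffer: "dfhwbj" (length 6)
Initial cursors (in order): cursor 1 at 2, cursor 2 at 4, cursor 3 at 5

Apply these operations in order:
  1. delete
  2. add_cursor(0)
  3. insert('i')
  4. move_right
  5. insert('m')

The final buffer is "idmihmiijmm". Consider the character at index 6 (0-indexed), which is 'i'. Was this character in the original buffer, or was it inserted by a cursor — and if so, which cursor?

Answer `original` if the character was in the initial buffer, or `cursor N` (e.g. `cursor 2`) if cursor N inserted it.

Answer: cursor 2

Derivation:
After op 1 (delete): buffer="dhj" (len 3), cursors c1@1 c2@2 c3@2, authorship ...
After op 2 (add_cursor(0)): buffer="dhj" (len 3), cursors c4@0 c1@1 c2@2 c3@2, authorship ...
After op 3 (insert('i')): buffer="idihiij" (len 7), cursors c4@1 c1@3 c2@6 c3@6, authorship 4.1.23.
After op 4 (move_right): buffer="idihiij" (len 7), cursors c4@2 c1@4 c2@7 c3@7, authorship 4.1.23.
After op 5 (insert('m')): buffer="idmihmiijmm" (len 11), cursors c4@3 c1@6 c2@11 c3@11, authorship 4.41.123.23
Authorship (.=original, N=cursor N): 4 . 4 1 . 1 2 3 . 2 3
Index 6: author = 2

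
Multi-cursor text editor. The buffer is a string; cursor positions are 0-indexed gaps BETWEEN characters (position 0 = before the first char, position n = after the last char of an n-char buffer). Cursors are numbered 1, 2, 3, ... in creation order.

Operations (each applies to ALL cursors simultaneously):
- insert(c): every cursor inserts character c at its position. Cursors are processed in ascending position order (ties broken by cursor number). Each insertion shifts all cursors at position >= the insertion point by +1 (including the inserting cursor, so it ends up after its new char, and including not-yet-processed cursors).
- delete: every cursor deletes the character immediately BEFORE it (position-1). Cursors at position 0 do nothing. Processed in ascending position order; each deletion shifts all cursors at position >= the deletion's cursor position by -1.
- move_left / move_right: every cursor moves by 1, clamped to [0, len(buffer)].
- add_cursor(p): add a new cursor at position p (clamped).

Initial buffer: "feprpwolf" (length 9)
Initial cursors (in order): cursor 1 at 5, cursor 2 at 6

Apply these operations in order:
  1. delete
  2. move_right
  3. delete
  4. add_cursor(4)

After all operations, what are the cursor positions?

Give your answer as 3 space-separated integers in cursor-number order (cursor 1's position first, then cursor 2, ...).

Answer: 3 3 4

Derivation:
After op 1 (delete): buffer="feprolf" (len 7), cursors c1@4 c2@4, authorship .......
After op 2 (move_right): buffer="feprolf" (len 7), cursors c1@5 c2@5, authorship .......
After op 3 (delete): buffer="feplf" (len 5), cursors c1@3 c2@3, authorship .....
After op 4 (add_cursor(4)): buffer="feplf" (len 5), cursors c1@3 c2@3 c3@4, authorship .....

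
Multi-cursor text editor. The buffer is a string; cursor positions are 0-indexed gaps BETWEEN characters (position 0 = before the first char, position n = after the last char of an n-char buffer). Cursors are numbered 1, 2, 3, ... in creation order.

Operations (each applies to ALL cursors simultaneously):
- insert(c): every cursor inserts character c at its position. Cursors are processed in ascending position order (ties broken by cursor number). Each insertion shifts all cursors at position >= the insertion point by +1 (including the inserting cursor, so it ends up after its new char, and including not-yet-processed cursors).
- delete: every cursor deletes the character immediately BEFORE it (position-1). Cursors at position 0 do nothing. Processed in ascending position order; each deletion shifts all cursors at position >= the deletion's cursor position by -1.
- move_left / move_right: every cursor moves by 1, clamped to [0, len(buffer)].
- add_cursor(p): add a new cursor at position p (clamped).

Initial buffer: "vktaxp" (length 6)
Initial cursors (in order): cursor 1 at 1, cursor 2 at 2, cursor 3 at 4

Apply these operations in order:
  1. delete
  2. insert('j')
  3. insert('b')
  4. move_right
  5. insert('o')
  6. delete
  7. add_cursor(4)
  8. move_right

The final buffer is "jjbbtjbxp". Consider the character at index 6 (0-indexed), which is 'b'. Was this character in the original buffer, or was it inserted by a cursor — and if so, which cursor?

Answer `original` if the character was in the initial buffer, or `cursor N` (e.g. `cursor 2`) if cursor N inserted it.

Answer: cursor 3

Derivation:
After op 1 (delete): buffer="txp" (len 3), cursors c1@0 c2@0 c3@1, authorship ...
After op 2 (insert('j')): buffer="jjtjxp" (len 6), cursors c1@2 c2@2 c3@4, authorship 12.3..
After op 3 (insert('b')): buffer="jjbbtjbxp" (len 9), cursors c1@4 c2@4 c3@7, authorship 1212.33..
After op 4 (move_right): buffer="jjbbtjbxp" (len 9), cursors c1@5 c2@5 c3@8, authorship 1212.33..
After op 5 (insert('o')): buffer="jjbbtoojbxop" (len 12), cursors c1@7 c2@7 c3@11, authorship 1212.1233.3.
After op 6 (delete): buffer="jjbbtjbxp" (len 9), cursors c1@5 c2@5 c3@8, authorship 1212.33..
After op 7 (add_cursor(4)): buffer="jjbbtjbxp" (len 9), cursors c4@4 c1@5 c2@5 c3@8, authorship 1212.33..
After op 8 (move_right): buffer="jjbbtjbxp" (len 9), cursors c4@5 c1@6 c2@6 c3@9, authorship 1212.33..
Authorship (.=original, N=cursor N): 1 2 1 2 . 3 3 . .
Index 6: author = 3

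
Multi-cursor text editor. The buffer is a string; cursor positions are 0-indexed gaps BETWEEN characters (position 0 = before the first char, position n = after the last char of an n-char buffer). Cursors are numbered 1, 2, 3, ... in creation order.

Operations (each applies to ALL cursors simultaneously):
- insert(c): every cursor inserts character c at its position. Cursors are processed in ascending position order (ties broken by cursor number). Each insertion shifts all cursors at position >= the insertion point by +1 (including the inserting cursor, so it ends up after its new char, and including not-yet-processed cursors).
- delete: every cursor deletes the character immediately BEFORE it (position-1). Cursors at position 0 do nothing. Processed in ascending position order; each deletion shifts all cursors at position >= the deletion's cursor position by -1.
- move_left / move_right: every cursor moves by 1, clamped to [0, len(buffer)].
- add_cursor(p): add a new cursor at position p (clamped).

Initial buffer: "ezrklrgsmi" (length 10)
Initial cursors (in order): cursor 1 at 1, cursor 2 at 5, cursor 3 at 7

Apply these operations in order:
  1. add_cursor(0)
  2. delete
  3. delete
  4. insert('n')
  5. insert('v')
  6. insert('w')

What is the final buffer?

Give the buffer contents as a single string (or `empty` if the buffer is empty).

Answer: nnvvwwzrnnvvwwsmi

Derivation:
After op 1 (add_cursor(0)): buffer="ezrklrgsmi" (len 10), cursors c4@0 c1@1 c2@5 c3@7, authorship ..........
After op 2 (delete): buffer="zrkrsmi" (len 7), cursors c1@0 c4@0 c2@3 c3@4, authorship .......
After op 3 (delete): buffer="zrsmi" (len 5), cursors c1@0 c4@0 c2@2 c3@2, authorship .....
After op 4 (insert('n')): buffer="nnzrnnsmi" (len 9), cursors c1@2 c4@2 c2@6 c3@6, authorship 14..23...
After op 5 (insert('v')): buffer="nnvvzrnnvvsmi" (len 13), cursors c1@4 c4@4 c2@10 c3@10, authorship 1414..2323...
After op 6 (insert('w')): buffer="nnvvwwzrnnvvwwsmi" (len 17), cursors c1@6 c4@6 c2@14 c3@14, authorship 141414..232323...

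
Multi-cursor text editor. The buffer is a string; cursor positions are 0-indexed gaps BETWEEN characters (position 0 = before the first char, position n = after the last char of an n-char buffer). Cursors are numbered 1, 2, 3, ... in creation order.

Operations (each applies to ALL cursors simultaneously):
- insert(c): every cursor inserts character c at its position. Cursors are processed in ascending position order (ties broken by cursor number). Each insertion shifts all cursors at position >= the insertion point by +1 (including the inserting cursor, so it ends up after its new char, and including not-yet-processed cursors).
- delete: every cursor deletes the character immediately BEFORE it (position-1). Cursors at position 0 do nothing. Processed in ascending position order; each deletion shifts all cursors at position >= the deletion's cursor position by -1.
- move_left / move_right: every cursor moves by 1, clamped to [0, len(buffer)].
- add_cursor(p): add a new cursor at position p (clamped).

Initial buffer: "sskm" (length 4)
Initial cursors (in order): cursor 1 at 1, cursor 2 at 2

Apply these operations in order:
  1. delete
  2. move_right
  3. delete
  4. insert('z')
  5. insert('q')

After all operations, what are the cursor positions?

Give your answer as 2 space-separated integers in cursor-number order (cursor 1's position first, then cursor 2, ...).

Answer: 4 4

Derivation:
After op 1 (delete): buffer="km" (len 2), cursors c1@0 c2@0, authorship ..
After op 2 (move_right): buffer="km" (len 2), cursors c1@1 c2@1, authorship ..
After op 3 (delete): buffer="m" (len 1), cursors c1@0 c2@0, authorship .
After op 4 (insert('z')): buffer="zzm" (len 3), cursors c1@2 c2@2, authorship 12.
After op 5 (insert('q')): buffer="zzqqm" (len 5), cursors c1@4 c2@4, authorship 1212.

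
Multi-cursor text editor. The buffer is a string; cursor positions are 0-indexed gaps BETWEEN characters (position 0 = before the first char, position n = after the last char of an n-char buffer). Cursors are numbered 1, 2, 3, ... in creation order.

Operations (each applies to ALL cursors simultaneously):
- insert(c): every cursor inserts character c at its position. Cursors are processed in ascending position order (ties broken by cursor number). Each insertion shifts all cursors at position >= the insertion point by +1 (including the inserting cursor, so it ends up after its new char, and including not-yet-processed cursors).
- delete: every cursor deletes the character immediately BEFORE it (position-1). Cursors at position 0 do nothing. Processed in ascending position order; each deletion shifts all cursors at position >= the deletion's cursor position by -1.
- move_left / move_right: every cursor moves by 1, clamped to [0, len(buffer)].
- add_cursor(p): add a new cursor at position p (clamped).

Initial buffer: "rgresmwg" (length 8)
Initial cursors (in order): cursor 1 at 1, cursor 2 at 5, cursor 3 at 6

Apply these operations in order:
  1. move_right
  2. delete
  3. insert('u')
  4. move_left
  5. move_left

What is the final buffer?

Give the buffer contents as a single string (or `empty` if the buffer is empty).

Answer: ruresuug

Derivation:
After op 1 (move_right): buffer="rgresmwg" (len 8), cursors c1@2 c2@6 c3@7, authorship ........
After op 2 (delete): buffer="rresg" (len 5), cursors c1@1 c2@4 c3@4, authorship .....
After op 3 (insert('u')): buffer="ruresuug" (len 8), cursors c1@2 c2@7 c3@7, authorship .1...23.
After op 4 (move_left): buffer="ruresuug" (len 8), cursors c1@1 c2@6 c3@6, authorship .1...23.
After op 5 (move_left): buffer="ruresuug" (len 8), cursors c1@0 c2@5 c3@5, authorship .1...23.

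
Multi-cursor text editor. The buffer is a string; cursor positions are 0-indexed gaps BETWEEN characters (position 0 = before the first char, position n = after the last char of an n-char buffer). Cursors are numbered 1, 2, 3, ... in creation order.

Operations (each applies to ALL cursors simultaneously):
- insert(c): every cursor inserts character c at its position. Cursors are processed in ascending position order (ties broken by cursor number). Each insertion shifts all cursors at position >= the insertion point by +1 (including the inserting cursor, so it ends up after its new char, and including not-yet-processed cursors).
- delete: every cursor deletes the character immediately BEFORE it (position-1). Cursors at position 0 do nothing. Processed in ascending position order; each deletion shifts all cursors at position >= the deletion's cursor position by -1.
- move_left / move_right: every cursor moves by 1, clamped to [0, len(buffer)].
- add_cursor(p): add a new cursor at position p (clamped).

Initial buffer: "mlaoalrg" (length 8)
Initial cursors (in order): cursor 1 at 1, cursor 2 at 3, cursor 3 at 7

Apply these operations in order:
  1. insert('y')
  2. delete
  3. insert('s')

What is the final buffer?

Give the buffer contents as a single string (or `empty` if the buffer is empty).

After op 1 (insert('y')): buffer="mylayoalryg" (len 11), cursors c1@2 c2@5 c3@10, authorship .1..2....3.
After op 2 (delete): buffer="mlaoalrg" (len 8), cursors c1@1 c2@3 c3@7, authorship ........
After op 3 (insert('s')): buffer="mslasoalrsg" (len 11), cursors c1@2 c2@5 c3@10, authorship .1..2....3.

Answer: mslasoalrsg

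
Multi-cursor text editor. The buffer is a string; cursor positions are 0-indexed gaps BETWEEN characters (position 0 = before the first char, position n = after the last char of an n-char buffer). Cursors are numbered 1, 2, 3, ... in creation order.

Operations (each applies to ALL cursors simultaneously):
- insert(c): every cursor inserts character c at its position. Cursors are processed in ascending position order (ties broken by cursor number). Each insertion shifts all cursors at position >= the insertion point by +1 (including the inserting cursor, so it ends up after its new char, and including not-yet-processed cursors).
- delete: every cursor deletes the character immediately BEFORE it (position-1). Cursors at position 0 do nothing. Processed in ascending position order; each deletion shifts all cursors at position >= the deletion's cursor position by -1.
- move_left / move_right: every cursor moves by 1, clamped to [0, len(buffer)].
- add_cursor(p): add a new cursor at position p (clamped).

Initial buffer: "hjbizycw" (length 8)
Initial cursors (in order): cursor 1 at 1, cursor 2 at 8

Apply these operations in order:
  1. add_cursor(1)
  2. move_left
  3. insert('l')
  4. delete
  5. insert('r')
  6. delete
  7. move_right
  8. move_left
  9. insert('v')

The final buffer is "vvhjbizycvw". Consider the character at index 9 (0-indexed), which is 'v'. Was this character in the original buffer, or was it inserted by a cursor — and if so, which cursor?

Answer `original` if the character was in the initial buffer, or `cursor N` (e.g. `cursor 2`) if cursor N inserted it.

After op 1 (add_cursor(1)): buffer="hjbizycw" (len 8), cursors c1@1 c3@1 c2@8, authorship ........
After op 2 (move_left): buffer="hjbizycw" (len 8), cursors c1@0 c3@0 c2@7, authorship ........
After op 3 (insert('l')): buffer="llhjbizyclw" (len 11), cursors c1@2 c3@2 c2@10, authorship 13.......2.
After op 4 (delete): buffer="hjbizycw" (len 8), cursors c1@0 c3@0 c2@7, authorship ........
After op 5 (insert('r')): buffer="rrhjbizycrw" (len 11), cursors c1@2 c3@2 c2@10, authorship 13.......2.
After op 6 (delete): buffer="hjbizycw" (len 8), cursors c1@0 c3@0 c2@7, authorship ........
After op 7 (move_right): buffer="hjbizycw" (len 8), cursors c1@1 c3@1 c2@8, authorship ........
After op 8 (move_left): buffer="hjbizycw" (len 8), cursors c1@0 c3@0 c2@7, authorship ........
After op 9 (insert('v')): buffer="vvhjbizycvw" (len 11), cursors c1@2 c3@2 c2@10, authorship 13.......2.
Authorship (.=original, N=cursor N): 1 3 . . . . . . . 2 .
Index 9: author = 2

Answer: cursor 2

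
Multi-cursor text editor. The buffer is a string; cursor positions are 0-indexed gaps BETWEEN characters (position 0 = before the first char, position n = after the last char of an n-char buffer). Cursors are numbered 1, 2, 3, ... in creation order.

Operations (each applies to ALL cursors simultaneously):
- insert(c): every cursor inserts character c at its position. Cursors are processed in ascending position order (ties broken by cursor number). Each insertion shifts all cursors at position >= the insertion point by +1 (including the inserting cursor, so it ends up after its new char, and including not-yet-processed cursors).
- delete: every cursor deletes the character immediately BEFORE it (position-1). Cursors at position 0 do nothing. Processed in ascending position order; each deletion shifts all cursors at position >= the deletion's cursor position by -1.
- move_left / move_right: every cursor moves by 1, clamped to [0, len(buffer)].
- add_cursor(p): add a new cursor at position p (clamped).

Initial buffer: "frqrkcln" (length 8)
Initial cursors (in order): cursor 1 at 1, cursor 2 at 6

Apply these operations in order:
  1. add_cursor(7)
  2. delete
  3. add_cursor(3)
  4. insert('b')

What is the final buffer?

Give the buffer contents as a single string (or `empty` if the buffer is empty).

Answer: brqrbkbbn

Derivation:
After op 1 (add_cursor(7)): buffer="frqrkcln" (len 8), cursors c1@1 c2@6 c3@7, authorship ........
After op 2 (delete): buffer="rqrkn" (len 5), cursors c1@0 c2@4 c3@4, authorship .....
After op 3 (add_cursor(3)): buffer="rqrkn" (len 5), cursors c1@0 c4@3 c2@4 c3@4, authorship .....
After op 4 (insert('b')): buffer="brqrbkbbn" (len 9), cursors c1@1 c4@5 c2@8 c3@8, authorship 1...4.23.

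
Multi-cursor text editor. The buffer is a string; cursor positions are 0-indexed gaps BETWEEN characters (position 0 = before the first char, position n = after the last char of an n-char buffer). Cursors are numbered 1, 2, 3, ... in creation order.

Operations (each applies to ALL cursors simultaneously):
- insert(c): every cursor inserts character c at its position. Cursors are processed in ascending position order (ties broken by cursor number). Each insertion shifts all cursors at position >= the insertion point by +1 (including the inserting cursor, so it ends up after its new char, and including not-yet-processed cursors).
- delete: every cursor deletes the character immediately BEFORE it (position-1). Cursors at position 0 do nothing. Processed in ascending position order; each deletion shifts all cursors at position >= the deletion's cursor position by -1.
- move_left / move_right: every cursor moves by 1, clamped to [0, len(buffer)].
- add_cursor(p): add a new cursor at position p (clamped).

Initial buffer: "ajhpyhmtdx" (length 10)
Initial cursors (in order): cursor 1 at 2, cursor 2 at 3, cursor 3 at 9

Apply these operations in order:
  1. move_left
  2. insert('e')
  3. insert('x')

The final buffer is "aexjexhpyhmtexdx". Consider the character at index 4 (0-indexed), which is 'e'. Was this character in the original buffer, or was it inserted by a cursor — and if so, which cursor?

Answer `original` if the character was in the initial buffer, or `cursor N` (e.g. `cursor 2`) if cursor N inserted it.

Answer: cursor 2

Derivation:
After op 1 (move_left): buffer="ajhpyhmtdx" (len 10), cursors c1@1 c2@2 c3@8, authorship ..........
After op 2 (insert('e')): buffer="aejehpyhmtedx" (len 13), cursors c1@2 c2@4 c3@11, authorship .1.2......3..
After op 3 (insert('x')): buffer="aexjexhpyhmtexdx" (len 16), cursors c1@3 c2@6 c3@14, authorship .11.22......33..
Authorship (.=original, N=cursor N): . 1 1 . 2 2 . . . . . . 3 3 . .
Index 4: author = 2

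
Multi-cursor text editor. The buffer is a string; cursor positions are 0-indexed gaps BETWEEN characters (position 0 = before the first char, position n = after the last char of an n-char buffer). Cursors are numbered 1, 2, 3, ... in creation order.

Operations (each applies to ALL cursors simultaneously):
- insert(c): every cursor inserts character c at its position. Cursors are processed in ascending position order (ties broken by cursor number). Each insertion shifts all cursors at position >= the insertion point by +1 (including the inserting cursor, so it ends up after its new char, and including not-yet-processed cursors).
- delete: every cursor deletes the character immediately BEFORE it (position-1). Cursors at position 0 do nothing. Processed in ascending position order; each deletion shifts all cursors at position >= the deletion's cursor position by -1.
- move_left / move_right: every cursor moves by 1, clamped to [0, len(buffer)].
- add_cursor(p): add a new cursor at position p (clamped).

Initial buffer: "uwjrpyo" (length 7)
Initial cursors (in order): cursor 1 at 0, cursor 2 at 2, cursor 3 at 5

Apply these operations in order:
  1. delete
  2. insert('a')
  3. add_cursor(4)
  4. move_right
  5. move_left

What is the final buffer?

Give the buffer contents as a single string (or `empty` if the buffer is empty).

After op 1 (delete): buffer="ujryo" (len 5), cursors c1@0 c2@1 c3@3, authorship .....
After op 2 (insert('a')): buffer="auajrayo" (len 8), cursors c1@1 c2@3 c3@6, authorship 1.2..3..
After op 3 (add_cursor(4)): buffer="auajrayo" (len 8), cursors c1@1 c2@3 c4@4 c3@6, authorship 1.2..3..
After op 4 (move_right): buffer="auajrayo" (len 8), cursors c1@2 c2@4 c4@5 c3@7, authorship 1.2..3..
After op 5 (move_left): buffer="auajrayo" (len 8), cursors c1@1 c2@3 c4@4 c3@6, authorship 1.2..3..

Answer: auajrayo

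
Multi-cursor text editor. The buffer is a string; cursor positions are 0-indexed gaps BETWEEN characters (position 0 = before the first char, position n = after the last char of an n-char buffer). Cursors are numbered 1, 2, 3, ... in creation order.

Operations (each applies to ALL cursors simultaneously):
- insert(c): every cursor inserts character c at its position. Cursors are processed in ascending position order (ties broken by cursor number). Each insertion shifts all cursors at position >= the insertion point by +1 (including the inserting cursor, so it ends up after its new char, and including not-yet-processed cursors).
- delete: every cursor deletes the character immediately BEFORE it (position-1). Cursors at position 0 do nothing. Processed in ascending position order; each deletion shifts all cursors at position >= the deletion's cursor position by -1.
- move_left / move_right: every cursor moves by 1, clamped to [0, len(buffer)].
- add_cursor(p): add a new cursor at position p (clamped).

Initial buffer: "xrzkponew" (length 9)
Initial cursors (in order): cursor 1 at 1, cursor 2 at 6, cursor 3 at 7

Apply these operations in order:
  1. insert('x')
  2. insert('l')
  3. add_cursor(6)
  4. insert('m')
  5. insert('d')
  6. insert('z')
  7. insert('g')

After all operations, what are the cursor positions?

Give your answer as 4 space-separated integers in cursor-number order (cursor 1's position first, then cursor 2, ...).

After op 1 (insert('x')): buffer="xxrzkpoxnxew" (len 12), cursors c1@2 c2@8 c3@10, authorship .1.....2.3..
After op 2 (insert('l')): buffer="xxlrzkpoxlnxlew" (len 15), cursors c1@3 c2@10 c3@13, authorship .11.....22.33..
After op 3 (add_cursor(6)): buffer="xxlrzkpoxlnxlew" (len 15), cursors c1@3 c4@6 c2@10 c3@13, authorship .11.....22.33..
After op 4 (insert('m')): buffer="xxlmrzkmpoxlmnxlmew" (len 19), cursors c1@4 c4@8 c2@13 c3@17, authorship .111...4..222.333..
After op 5 (insert('d')): buffer="xxlmdrzkmdpoxlmdnxlmdew" (len 23), cursors c1@5 c4@10 c2@16 c3@21, authorship .1111...44..2222.3333..
After op 6 (insert('z')): buffer="xxlmdzrzkmdzpoxlmdznxlmdzew" (len 27), cursors c1@6 c4@12 c2@19 c3@25, authorship .11111...444..22222.33333..
After op 7 (insert('g')): buffer="xxlmdzgrzkmdzgpoxlmdzgnxlmdzgew" (len 31), cursors c1@7 c4@14 c2@22 c3@29, authorship .111111...4444..222222.333333..

Answer: 7 22 29 14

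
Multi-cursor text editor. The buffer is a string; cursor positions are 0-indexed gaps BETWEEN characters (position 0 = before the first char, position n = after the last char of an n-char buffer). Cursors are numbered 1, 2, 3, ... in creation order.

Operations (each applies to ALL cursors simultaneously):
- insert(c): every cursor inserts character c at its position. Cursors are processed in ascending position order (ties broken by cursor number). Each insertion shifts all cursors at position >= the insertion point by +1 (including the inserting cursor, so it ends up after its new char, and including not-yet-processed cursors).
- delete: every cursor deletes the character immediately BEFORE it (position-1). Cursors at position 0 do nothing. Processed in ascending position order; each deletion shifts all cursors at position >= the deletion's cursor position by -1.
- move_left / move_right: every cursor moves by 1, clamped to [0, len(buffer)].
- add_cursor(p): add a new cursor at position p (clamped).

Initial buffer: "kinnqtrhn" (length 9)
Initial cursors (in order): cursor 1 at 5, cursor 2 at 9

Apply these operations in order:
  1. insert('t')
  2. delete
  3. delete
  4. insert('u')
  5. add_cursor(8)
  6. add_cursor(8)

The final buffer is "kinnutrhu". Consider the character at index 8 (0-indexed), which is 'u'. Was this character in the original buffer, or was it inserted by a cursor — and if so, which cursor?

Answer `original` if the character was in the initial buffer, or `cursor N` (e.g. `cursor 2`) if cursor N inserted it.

After op 1 (insert('t')): buffer="kinnqttrhnt" (len 11), cursors c1@6 c2@11, authorship .....1....2
After op 2 (delete): buffer="kinnqtrhn" (len 9), cursors c1@5 c2@9, authorship .........
After op 3 (delete): buffer="kinntrh" (len 7), cursors c1@4 c2@7, authorship .......
After op 4 (insert('u')): buffer="kinnutrhu" (len 9), cursors c1@5 c2@9, authorship ....1...2
After op 5 (add_cursor(8)): buffer="kinnutrhu" (len 9), cursors c1@5 c3@8 c2@9, authorship ....1...2
After op 6 (add_cursor(8)): buffer="kinnutrhu" (len 9), cursors c1@5 c3@8 c4@8 c2@9, authorship ....1...2
Authorship (.=original, N=cursor N): . . . . 1 . . . 2
Index 8: author = 2

Answer: cursor 2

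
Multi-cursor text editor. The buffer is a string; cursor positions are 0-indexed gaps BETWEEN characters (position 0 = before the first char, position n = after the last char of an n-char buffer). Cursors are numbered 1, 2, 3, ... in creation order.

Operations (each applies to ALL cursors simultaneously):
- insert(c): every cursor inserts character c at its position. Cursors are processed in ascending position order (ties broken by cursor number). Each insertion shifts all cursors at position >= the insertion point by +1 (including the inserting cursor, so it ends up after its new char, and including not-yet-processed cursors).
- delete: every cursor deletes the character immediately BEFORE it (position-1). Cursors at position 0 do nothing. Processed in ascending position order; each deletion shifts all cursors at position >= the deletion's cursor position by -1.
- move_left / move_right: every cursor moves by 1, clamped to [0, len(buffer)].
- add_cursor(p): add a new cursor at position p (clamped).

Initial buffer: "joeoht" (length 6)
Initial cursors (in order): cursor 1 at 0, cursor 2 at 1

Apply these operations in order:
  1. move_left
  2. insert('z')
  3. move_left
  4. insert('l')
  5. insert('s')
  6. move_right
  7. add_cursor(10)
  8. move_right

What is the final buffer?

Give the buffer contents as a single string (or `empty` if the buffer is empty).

After op 1 (move_left): buffer="joeoht" (len 6), cursors c1@0 c2@0, authorship ......
After op 2 (insert('z')): buffer="zzjoeoht" (len 8), cursors c1@2 c2@2, authorship 12......
After op 3 (move_left): buffer="zzjoeoht" (len 8), cursors c1@1 c2@1, authorship 12......
After op 4 (insert('l')): buffer="zllzjoeoht" (len 10), cursors c1@3 c2@3, authorship 1122......
After op 5 (insert('s')): buffer="zllsszjoeoht" (len 12), cursors c1@5 c2@5, authorship 112122......
After op 6 (move_right): buffer="zllsszjoeoht" (len 12), cursors c1@6 c2@6, authorship 112122......
After op 7 (add_cursor(10)): buffer="zllsszjoeoht" (len 12), cursors c1@6 c2@6 c3@10, authorship 112122......
After op 8 (move_right): buffer="zllsszjoeoht" (len 12), cursors c1@7 c2@7 c3@11, authorship 112122......

Answer: zllsszjoeoht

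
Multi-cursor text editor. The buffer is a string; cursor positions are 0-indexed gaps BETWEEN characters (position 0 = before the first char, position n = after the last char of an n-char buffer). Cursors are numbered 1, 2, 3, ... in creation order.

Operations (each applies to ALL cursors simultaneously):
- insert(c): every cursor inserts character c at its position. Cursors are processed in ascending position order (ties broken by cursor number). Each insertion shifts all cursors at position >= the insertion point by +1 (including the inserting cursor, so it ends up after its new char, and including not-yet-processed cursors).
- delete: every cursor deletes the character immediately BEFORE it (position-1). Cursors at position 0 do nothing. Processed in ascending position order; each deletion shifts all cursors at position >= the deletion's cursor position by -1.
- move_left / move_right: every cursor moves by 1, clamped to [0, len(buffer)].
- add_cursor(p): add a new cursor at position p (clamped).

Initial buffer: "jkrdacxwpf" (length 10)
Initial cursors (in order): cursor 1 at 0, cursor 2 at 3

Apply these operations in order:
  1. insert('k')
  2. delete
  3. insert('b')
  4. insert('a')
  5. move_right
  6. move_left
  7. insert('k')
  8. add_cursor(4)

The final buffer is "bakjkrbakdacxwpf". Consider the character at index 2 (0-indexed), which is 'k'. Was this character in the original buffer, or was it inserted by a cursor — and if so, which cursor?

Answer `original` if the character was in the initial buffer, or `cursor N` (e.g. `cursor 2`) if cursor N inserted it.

After op 1 (insert('k')): buffer="kjkrkdacxwpf" (len 12), cursors c1@1 c2@5, authorship 1...2.......
After op 2 (delete): buffer="jkrdacxwpf" (len 10), cursors c1@0 c2@3, authorship ..........
After op 3 (insert('b')): buffer="bjkrbdacxwpf" (len 12), cursors c1@1 c2@5, authorship 1...2.......
After op 4 (insert('a')): buffer="bajkrbadacxwpf" (len 14), cursors c1@2 c2@7, authorship 11...22.......
After op 5 (move_right): buffer="bajkrbadacxwpf" (len 14), cursors c1@3 c2@8, authorship 11...22.......
After op 6 (move_left): buffer="bajkrbadacxwpf" (len 14), cursors c1@2 c2@7, authorship 11...22.......
After op 7 (insert('k')): buffer="bakjkrbakdacxwpf" (len 16), cursors c1@3 c2@9, authorship 111...222.......
After op 8 (add_cursor(4)): buffer="bakjkrbakdacxwpf" (len 16), cursors c1@3 c3@4 c2@9, authorship 111...222.......
Authorship (.=original, N=cursor N): 1 1 1 . . . 2 2 2 . . . . . . .
Index 2: author = 1

Answer: cursor 1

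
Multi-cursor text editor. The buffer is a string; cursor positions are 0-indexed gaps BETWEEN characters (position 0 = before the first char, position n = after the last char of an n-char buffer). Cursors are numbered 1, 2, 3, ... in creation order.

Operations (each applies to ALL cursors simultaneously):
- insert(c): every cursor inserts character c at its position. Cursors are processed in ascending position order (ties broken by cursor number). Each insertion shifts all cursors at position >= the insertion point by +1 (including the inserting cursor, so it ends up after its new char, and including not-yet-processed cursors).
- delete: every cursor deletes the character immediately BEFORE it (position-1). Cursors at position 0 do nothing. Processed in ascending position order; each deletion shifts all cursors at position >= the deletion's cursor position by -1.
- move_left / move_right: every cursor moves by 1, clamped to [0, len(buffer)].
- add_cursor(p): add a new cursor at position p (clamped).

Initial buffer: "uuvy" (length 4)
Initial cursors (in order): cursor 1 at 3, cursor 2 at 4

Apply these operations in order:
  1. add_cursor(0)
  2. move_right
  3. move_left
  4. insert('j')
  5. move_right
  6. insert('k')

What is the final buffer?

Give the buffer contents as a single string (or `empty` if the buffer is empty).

After op 1 (add_cursor(0)): buffer="uuvy" (len 4), cursors c3@0 c1@3 c2@4, authorship ....
After op 2 (move_right): buffer="uuvy" (len 4), cursors c3@1 c1@4 c2@4, authorship ....
After op 3 (move_left): buffer="uuvy" (len 4), cursors c3@0 c1@3 c2@3, authorship ....
After op 4 (insert('j')): buffer="juuvjjy" (len 7), cursors c3@1 c1@6 c2@6, authorship 3...12.
After op 5 (move_right): buffer="juuvjjy" (len 7), cursors c3@2 c1@7 c2@7, authorship 3...12.
After op 6 (insert('k')): buffer="jukuvjjykk" (len 10), cursors c3@3 c1@10 c2@10, authorship 3.3..12.12

Answer: jukuvjjykk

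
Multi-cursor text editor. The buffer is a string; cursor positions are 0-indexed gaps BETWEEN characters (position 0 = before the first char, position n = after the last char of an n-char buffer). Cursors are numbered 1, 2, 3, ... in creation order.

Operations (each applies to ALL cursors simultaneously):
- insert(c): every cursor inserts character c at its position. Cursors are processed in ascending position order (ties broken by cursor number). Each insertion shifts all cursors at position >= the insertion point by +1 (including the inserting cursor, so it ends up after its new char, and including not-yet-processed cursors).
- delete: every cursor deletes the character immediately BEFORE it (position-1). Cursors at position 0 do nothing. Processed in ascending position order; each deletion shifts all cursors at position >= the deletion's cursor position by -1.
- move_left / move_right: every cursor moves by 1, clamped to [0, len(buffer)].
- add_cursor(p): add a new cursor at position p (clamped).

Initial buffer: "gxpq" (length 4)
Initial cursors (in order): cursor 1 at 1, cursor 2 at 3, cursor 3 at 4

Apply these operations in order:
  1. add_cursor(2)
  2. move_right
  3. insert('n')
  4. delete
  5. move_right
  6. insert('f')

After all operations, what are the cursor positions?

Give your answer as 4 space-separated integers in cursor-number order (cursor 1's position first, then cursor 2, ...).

After op 1 (add_cursor(2)): buffer="gxpq" (len 4), cursors c1@1 c4@2 c2@3 c3@4, authorship ....
After op 2 (move_right): buffer="gxpq" (len 4), cursors c1@2 c4@3 c2@4 c3@4, authorship ....
After op 3 (insert('n')): buffer="gxnpnqnn" (len 8), cursors c1@3 c4@5 c2@8 c3@8, authorship ..1.4.23
After op 4 (delete): buffer="gxpq" (len 4), cursors c1@2 c4@3 c2@4 c3@4, authorship ....
After op 5 (move_right): buffer="gxpq" (len 4), cursors c1@3 c2@4 c3@4 c4@4, authorship ....
After op 6 (insert('f')): buffer="gxpfqfff" (len 8), cursors c1@4 c2@8 c3@8 c4@8, authorship ...1.234

Answer: 4 8 8 8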